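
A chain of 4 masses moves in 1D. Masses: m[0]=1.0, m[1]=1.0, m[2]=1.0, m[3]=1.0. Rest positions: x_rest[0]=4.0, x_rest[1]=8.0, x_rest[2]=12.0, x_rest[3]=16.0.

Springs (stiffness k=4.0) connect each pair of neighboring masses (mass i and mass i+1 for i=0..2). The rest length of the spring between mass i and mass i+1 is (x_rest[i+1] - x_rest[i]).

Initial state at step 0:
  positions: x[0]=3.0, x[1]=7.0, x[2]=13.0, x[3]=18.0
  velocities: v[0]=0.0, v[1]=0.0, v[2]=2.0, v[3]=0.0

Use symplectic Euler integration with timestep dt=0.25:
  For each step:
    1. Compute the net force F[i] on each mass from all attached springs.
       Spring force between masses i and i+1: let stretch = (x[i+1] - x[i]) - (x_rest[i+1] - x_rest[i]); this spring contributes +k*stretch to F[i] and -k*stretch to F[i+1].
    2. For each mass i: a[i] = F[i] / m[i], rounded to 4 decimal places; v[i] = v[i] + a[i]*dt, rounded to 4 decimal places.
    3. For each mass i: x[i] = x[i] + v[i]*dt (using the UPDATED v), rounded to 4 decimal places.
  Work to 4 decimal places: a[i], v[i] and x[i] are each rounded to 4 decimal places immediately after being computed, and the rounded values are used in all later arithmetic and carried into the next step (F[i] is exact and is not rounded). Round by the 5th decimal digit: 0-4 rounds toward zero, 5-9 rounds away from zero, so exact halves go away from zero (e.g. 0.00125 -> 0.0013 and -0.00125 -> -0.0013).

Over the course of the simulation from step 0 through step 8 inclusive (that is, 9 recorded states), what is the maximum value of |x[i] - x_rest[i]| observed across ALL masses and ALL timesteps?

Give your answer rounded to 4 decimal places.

Step 0: x=[3.0000 7.0000 13.0000 18.0000] v=[0.0000 0.0000 2.0000 0.0000]
Step 1: x=[3.0000 7.5000 13.2500 17.7500] v=[0.0000 2.0000 1.0000 -1.0000]
Step 2: x=[3.1250 8.3125 13.1875 17.3750] v=[0.5000 3.2500 -0.2500 -1.5000]
Step 3: x=[3.5469 9.0469 12.9531 16.9531] v=[1.6875 2.9375 -0.9375 -1.6875]
Step 4: x=[4.3438 9.3828 12.7422 16.5312] v=[3.1875 1.3437 -0.8437 -1.6875]
Step 5: x=[5.4004 9.2988 12.6387 16.1621] v=[4.2265 -0.3359 -0.4141 -1.4765]
Step 6: x=[6.4316 9.0752 12.5811 15.9121] v=[4.1249 -0.8944 -0.2306 -0.9999]
Step 7: x=[7.1237 9.0672 12.4797 15.8294] v=[2.7685 -0.0321 -0.4055 -0.3309]
Step 8: x=[7.3017 9.4264 12.3626 15.9093] v=[0.7120 1.4369 -0.4683 0.3194]
Max displacement = 3.3017

Answer: 3.3017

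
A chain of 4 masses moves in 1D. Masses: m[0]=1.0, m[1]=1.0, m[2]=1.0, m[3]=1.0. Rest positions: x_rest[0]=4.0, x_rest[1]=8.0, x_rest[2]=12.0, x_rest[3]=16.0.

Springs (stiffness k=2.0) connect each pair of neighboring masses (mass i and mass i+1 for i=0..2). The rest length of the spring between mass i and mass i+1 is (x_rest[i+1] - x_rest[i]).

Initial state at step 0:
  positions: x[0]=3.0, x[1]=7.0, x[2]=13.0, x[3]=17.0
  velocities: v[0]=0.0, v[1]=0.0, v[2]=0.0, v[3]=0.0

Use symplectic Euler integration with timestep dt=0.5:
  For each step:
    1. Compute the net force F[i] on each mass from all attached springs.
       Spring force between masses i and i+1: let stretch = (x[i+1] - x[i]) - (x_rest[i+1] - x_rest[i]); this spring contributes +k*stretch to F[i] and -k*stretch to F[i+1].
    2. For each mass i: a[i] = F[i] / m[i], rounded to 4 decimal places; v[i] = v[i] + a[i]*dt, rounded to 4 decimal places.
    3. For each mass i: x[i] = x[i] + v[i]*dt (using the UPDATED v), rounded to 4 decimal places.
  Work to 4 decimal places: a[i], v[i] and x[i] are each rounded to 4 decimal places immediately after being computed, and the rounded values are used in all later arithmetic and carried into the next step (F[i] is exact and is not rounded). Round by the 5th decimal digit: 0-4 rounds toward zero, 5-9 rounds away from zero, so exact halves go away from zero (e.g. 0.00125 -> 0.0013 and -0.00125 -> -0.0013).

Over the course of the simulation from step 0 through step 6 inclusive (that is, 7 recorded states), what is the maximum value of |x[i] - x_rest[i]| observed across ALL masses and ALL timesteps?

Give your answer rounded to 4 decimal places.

Step 0: x=[3.0000 7.0000 13.0000 17.0000] v=[0.0000 0.0000 0.0000 0.0000]
Step 1: x=[3.0000 8.0000 12.0000 17.0000] v=[0.0000 2.0000 -2.0000 0.0000]
Step 2: x=[3.5000 8.5000 11.5000 16.5000] v=[1.0000 1.0000 -1.0000 -1.0000]
Step 3: x=[4.5000 8.0000 12.0000 15.5000] v=[2.0000 -1.0000 1.0000 -2.0000]
Step 4: x=[5.2500 7.7500 12.2500 14.7500] v=[1.5000 -0.5000 0.5000 -1.5000]
Step 5: x=[5.2500 8.5000 11.5000 14.7500] v=[0.0000 1.5000 -1.5000 0.0000]
Step 6: x=[4.8750 9.1250 10.8750 15.1250] v=[-0.7500 1.2500 -1.2500 0.7500]
Max displacement = 1.2500

Answer: 1.2500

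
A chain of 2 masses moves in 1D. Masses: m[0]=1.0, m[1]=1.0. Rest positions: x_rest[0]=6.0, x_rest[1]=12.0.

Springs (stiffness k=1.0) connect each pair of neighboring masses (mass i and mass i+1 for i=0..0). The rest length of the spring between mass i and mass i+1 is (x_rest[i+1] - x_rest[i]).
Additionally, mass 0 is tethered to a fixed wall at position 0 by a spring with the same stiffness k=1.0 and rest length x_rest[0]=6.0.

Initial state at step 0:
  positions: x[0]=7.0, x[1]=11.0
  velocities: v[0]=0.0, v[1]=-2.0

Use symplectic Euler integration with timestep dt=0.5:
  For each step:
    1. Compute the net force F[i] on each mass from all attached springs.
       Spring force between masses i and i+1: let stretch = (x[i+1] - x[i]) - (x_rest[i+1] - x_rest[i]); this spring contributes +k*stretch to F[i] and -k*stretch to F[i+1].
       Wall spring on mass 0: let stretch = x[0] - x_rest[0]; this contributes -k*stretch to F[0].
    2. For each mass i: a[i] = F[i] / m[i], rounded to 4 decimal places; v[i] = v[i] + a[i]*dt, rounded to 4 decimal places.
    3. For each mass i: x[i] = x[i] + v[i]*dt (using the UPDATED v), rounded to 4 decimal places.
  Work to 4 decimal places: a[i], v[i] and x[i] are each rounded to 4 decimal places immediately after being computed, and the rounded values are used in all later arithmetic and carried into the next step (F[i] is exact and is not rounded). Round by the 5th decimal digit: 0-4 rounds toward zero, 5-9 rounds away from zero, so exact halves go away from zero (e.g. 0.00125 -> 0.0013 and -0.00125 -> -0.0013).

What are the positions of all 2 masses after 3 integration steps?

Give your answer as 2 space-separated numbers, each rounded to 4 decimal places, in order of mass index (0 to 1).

Answer: 3.8594 10.5157

Derivation:
Step 0: x=[7.0000 11.0000] v=[0.0000 -2.0000]
Step 1: x=[6.2500 10.5000] v=[-1.5000 -1.0000]
Step 2: x=[5.0000 10.4375] v=[-2.5000 -0.1250]
Step 3: x=[3.8594 10.5157] v=[-2.2813 0.1563]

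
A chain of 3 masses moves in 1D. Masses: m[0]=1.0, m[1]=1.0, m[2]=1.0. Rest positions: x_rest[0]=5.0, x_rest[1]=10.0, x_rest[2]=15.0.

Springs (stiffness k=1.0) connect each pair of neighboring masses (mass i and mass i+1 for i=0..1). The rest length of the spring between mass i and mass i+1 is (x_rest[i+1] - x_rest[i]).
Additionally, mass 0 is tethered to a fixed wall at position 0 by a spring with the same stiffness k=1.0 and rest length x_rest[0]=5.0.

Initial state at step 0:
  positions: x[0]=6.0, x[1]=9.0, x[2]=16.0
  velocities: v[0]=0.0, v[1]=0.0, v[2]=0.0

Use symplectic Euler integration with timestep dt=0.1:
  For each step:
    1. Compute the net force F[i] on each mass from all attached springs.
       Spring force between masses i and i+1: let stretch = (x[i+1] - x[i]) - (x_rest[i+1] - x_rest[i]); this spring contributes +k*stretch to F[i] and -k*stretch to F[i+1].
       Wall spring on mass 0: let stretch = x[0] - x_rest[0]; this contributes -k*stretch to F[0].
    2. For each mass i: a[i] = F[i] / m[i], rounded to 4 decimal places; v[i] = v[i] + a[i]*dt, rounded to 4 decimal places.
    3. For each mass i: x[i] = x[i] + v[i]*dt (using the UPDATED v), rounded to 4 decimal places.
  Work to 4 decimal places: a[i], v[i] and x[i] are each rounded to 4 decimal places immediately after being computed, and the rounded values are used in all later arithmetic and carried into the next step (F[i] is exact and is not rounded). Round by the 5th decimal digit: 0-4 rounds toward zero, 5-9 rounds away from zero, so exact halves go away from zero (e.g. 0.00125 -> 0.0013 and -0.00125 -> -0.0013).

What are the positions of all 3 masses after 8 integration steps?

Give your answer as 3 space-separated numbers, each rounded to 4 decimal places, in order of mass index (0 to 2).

Step 0: x=[6.0000 9.0000 16.0000] v=[0.0000 0.0000 0.0000]
Step 1: x=[5.9700 9.0400 15.9800] v=[-0.3000 0.4000 -0.2000]
Step 2: x=[5.9110 9.1187 15.9406] v=[-0.5900 0.7870 -0.3940]
Step 3: x=[5.8250 9.2335 15.8830] v=[-0.8603 1.1484 -0.5762]
Step 4: x=[5.7148 9.3808 15.8089] v=[-1.1020 1.4725 -0.7412]
Step 5: x=[5.5841 9.5557 15.7205] v=[-1.3069 1.7487 -0.8840]
Step 6: x=[5.4373 9.7525 15.6205] v=[-1.4682 1.9680 -1.0005]
Step 7: x=[5.2793 9.9648 15.5118] v=[-1.5804 2.1233 -1.0873]
Step 8: x=[5.1153 10.1858 15.3976] v=[-1.6398 2.2095 -1.1420]

Answer: 5.1153 10.1858 15.3976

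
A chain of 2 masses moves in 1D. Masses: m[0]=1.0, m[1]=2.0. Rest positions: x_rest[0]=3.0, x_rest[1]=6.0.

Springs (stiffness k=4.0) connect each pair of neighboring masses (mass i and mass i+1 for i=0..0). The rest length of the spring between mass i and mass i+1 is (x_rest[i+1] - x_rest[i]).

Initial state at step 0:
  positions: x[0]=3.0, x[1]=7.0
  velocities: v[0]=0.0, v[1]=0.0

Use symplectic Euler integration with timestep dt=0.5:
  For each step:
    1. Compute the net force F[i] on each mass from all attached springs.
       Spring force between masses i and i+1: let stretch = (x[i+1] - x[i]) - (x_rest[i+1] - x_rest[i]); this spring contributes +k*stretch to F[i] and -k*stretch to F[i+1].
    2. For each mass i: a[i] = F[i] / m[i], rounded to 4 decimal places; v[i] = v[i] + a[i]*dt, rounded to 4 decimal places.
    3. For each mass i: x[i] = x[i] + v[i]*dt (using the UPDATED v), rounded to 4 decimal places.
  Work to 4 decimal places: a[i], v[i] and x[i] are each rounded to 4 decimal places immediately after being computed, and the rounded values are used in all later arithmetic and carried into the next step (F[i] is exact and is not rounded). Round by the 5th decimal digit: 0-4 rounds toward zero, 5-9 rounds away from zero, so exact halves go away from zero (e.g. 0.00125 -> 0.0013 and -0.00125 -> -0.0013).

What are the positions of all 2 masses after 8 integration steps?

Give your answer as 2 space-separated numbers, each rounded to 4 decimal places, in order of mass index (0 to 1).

Answer: 3.4923 6.7540

Derivation:
Step 0: x=[3.0000 7.0000] v=[0.0000 0.0000]
Step 1: x=[4.0000 6.5000] v=[2.0000 -1.0000]
Step 2: x=[4.5000 6.2500] v=[1.0000 -0.5000]
Step 3: x=[3.7500 6.6250] v=[-1.5000 0.7500]
Step 4: x=[2.8750 7.0625] v=[-1.7500 0.8750]
Step 5: x=[3.1875 6.9063] v=[0.6250 -0.3125]
Step 6: x=[4.2188 6.3907] v=[2.0626 -1.0313]
Step 7: x=[4.4220 6.2891] v=[0.4064 -0.2032]
Step 8: x=[3.4923 6.7540] v=[-1.8594 0.9297]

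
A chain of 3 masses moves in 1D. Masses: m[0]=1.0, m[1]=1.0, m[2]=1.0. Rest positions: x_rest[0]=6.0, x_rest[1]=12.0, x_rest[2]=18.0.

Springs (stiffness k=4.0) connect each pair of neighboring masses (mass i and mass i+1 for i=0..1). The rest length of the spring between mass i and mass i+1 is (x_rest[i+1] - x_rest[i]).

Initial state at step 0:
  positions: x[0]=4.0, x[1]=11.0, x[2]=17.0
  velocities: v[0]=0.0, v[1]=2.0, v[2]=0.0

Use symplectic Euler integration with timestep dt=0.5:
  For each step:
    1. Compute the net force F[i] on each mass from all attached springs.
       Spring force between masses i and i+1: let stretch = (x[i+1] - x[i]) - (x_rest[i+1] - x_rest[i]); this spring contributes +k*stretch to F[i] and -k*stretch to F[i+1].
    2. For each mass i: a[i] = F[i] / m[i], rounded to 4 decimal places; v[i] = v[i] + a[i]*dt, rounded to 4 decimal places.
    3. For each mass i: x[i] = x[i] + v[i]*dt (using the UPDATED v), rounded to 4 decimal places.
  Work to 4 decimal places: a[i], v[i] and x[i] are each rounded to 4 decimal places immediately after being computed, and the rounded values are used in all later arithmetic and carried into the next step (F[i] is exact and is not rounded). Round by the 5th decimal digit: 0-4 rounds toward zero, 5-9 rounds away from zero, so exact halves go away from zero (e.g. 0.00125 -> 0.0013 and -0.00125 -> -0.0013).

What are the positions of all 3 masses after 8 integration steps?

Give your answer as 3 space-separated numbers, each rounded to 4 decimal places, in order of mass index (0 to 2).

Step 0: x=[4.0000 11.0000 17.0000] v=[0.0000 2.0000 0.0000]
Step 1: x=[5.0000 11.0000 17.0000] v=[2.0000 0.0000 0.0000]
Step 2: x=[6.0000 11.0000 17.0000] v=[2.0000 0.0000 0.0000]
Step 3: x=[6.0000 12.0000 17.0000] v=[0.0000 2.0000 0.0000]
Step 4: x=[6.0000 12.0000 18.0000] v=[0.0000 0.0000 2.0000]
Step 5: x=[6.0000 12.0000 19.0000] v=[0.0000 0.0000 2.0000]
Step 6: x=[6.0000 13.0000 19.0000] v=[0.0000 2.0000 0.0000]
Step 7: x=[7.0000 13.0000 19.0000] v=[2.0000 0.0000 0.0000]
Step 8: x=[8.0000 13.0000 19.0000] v=[2.0000 0.0000 0.0000]

Answer: 8.0000 13.0000 19.0000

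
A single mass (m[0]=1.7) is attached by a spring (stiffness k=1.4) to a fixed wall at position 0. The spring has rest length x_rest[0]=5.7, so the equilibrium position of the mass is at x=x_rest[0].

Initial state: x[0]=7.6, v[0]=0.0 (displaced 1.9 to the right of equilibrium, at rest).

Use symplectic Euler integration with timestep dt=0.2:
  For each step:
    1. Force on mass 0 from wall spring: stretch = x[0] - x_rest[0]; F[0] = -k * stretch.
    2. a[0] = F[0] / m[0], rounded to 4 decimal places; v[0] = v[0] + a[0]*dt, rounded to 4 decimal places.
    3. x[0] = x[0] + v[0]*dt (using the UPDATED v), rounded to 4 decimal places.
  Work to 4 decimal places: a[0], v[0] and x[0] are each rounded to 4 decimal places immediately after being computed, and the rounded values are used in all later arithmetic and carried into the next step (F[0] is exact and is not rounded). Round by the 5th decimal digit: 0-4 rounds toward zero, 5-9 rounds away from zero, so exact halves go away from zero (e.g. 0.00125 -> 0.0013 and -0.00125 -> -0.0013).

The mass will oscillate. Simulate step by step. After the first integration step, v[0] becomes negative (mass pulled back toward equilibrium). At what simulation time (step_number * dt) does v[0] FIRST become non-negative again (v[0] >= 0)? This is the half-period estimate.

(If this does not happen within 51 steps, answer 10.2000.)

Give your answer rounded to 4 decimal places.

Answer: 3.6000

Derivation:
Step 0: x=[7.6000] v=[0.0000]
Step 1: x=[7.5374] v=[-0.3129]
Step 2: x=[7.4143] v=[-0.6155]
Step 3: x=[7.2347] v=[-0.8979]
Step 4: x=[7.0046] v=[-1.1507]
Step 5: x=[6.7315] v=[-1.3656]
Step 6: x=[6.4244] v=[-1.5355]
Step 7: x=[6.0934] v=[-1.6548]
Step 8: x=[5.7495] v=[-1.7196]
Step 9: x=[5.4039] v=[-1.7278]
Step 10: x=[5.0681] v=[-1.6790]
Step 11: x=[4.7531] v=[-1.5749]
Step 12: x=[4.4693] v=[-1.4189]
Step 13: x=[4.2261] v=[-1.2162]
Step 14: x=[4.0314] v=[-0.9734]
Step 15: x=[3.8917] v=[-0.6986]
Step 16: x=[3.8115] v=[-0.4008]
Step 17: x=[3.7935] v=[-0.0898]
Step 18: x=[3.8383] v=[0.2242]
First v>=0 after going negative at step 18, time=3.6000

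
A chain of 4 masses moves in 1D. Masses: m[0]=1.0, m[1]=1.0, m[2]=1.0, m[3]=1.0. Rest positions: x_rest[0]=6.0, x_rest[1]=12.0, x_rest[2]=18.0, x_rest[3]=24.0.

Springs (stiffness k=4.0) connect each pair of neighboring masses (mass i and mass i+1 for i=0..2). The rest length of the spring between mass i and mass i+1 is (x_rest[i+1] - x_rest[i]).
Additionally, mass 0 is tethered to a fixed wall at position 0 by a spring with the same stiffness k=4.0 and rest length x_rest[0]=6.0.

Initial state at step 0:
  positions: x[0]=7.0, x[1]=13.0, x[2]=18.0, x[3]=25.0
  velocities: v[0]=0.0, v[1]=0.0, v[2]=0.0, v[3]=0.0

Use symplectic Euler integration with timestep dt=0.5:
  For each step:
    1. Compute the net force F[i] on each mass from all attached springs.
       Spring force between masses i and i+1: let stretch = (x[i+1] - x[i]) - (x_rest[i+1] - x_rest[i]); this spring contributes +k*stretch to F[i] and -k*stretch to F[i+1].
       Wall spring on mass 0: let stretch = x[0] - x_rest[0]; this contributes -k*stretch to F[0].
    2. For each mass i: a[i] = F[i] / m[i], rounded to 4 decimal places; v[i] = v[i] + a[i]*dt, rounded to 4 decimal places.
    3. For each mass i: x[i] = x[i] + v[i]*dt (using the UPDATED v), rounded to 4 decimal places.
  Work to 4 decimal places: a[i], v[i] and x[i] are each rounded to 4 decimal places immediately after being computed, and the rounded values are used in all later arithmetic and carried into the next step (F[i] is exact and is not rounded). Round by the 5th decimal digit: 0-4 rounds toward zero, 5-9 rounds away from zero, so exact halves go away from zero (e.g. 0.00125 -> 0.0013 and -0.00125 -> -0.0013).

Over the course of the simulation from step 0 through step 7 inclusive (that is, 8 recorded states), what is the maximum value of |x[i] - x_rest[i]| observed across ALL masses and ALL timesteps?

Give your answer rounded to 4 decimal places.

Answer: 2.0000

Derivation:
Step 0: x=[7.0000 13.0000 18.0000 25.0000] v=[0.0000 0.0000 0.0000 0.0000]
Step 1: x=[6.0000 12.0000 20.0000 24.0000] v=[-2.0000 -2.0000 4.0000 -2.0000]
Step 2: x=[5.0000 13.0000 18.0000 25.0000] v=[-2.0000 2.0000 -4.0000 2.0000]
Step 3: x=[7.0000 11.0000 18.0000 25.0000] v=[4.0000 -4.0000 0.0000 0.0000]
Step 4: x=[6.0000 12.0000 18.0000 24.0000] v=[-2.0000 2.0000 0.0000 -2.0000]
Step 5: x=[5.0000 13.0000 18.0000 23.0000] v=[-2.0000 2.0000 0.0000 -2.0000]
Step 6: x=[7.0000 11.0000 18.0000 23.0000] v=[4.0000 -4.0000 0.0000 0.0000]
Step 7: x=[6.0000 12.0000 16.0000 24.0000] v=[-2.0000 2.0000 -4.0000 2.0000]
Max displacement = 2.0000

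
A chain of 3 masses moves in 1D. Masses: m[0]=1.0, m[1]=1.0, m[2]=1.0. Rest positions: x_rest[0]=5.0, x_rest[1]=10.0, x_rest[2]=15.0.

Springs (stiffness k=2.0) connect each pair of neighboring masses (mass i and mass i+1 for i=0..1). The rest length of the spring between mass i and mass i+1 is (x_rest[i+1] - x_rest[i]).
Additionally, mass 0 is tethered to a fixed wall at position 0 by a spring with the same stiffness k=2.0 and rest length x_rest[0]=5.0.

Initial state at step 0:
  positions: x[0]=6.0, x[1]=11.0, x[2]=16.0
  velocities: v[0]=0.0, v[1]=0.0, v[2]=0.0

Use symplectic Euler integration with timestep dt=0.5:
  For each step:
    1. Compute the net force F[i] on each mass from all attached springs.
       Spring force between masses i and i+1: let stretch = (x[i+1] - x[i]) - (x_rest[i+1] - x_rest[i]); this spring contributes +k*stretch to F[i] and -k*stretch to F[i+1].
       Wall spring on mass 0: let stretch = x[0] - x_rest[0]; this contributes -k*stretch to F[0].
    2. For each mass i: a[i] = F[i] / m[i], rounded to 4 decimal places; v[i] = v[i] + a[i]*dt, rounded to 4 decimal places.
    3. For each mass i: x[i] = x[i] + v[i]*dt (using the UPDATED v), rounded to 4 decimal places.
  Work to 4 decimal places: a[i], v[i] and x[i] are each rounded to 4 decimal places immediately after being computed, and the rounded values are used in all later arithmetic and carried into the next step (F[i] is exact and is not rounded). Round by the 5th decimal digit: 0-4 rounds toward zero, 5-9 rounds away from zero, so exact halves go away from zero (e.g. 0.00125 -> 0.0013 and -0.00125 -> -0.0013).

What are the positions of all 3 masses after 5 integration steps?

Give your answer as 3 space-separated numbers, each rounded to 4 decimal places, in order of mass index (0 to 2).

Answer: 5.0625 9.8438 14.7188

Derivation:
Step 0: x=[6.0000 11.0000 16.0000] v=[0.0000 0.0000 0.0000]
Step 1: x=[5.5000 11.0000 16.0000] v=[-1.0000 0.0000 0.0000]
Step 2: x=[5.0000 10.7500 16.0000] v=[-1.0000 -0.5000 0.0000]
Step 3: x=[4.8750 10.2500 15.8750] v=[-0.2500 -1.0000 -0.2500]
Step 4: x=[5.0000 9.8750 15.4375] v=[0.2500 -0.7500 -0.8750]
Step 5: x=[5.0625 9.8438 14.7188] v=[0.1250 -0.0625 -1.4375]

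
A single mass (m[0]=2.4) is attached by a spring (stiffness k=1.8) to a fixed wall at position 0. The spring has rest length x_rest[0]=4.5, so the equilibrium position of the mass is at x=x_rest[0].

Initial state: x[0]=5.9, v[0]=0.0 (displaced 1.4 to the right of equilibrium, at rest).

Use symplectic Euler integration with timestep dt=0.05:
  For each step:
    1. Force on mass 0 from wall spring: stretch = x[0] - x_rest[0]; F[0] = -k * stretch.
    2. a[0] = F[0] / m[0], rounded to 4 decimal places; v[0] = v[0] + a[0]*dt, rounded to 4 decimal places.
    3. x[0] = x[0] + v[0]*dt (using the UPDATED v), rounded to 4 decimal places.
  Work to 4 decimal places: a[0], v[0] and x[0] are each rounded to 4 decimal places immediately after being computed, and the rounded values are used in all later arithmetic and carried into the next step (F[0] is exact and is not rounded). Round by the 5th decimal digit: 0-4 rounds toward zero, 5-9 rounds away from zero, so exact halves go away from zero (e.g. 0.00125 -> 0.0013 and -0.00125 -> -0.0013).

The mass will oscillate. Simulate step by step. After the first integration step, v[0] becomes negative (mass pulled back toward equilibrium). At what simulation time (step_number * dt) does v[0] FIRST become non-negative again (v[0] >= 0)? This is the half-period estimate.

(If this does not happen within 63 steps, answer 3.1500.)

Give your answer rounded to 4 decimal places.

Step 0: x=[5.9000] v=[0.0000]
Step 1: x=[5.8974] v=[-0.0525]
Step 2: x=[5.8922] v=[-0.1049]
Step 3: x=[5.8843] v=[-0.1571]
Step 4: x=[5.8739] v=[-0.2090]
Step 5: x=[5.8609] v=[-0.2605]
Step 6: x=[5.8453] v=[-0.3115]
Step 7: x=[5.8272] v=[-0.3620]
Step 8: x=[5.8066] v=[-0.4118]
Step 9: x=[5.7836] v=[-0.4608]
Step 10: x=[5.7582] v=[-0.5089]
Step 11: x=[5.7304] v=[-0.5561]
Step 12: x=[5.7003] v=[-0.6022]
Step 13: x=[5.6679] v=[-0.6472]
Step 14: x=[5.6334] v=[-0.6910]
Step 15: x=[5.5967] v=[-0.7335]
Step 16: x=[5.5580] v=[-0.7746]
Step 17: x=[5.5173] v=[-0.8143]
Step 18: x=[5.4747] v=[-0.8525]
Step 19: x=[5.4302] v=[-0.8891]
Step 20: x=[5.3840] v=[-0.9240]
Step 21: x=[5.3361] v=[-0.9572]
Step 22: x=[5.2867] v=[-0.9886]
Step 23: x=[5.2358] v=[-1.0181]
Step 24: x=[5.1835] v=[-1.0457]
Step 25: x=[5.1299] v=[-1.0713]
Step 26: x=[5.0752] v=[-1.0949]
Step 27: x=[5.0194] v=[-1.1165]
Step 28: x=[4.9626] v=[-1.1360]
Step 29: x=[4.9049] v=[-1.1534]
Step 30: x=[4.8465] v=[-1.1686]
Step 31: x=[4.7874] v=[-1.1816]
Step 32: x=[4.7278] v=[-1.1924]
Step 33: x=[4.6678] v=[-1.2009]
Step 34: x=[4.6074] v=[-1.2072]
Step 35: x=[4.5468] v=[-1.2112]
Step 36: x=[4.4862] v=[-1.2130]
Step 37: x=[4.4256] v=[-1.2125]
Step 38: x=[4.3651] v=[-1.2097]
Step 39: x=[4.3049] v=[-1.2046]
Step 40: x=[4.2450] v=[-1.1973]
Step 41: x=[4.1856] v=[-1.1877]
Step 42: x=[4.1268] v=[-1.1759]
Step 43: x=[4.0687] v=[-1.1619]
Step 44: x=[4.0114] v=[-1.1457]
Step 45: x=[3.9550] v=[-1.1274]
Step 46: x=[3.8997] v=[-1.1070]
Step 47: x=[3.8455] v=[-1.0845]
Step 48: x=[3.7925] v=[-1.0600]
Step 49: x=[3.7408] v=[-1.0335]
Step 50: x=[3.6906] v=[-1.0050]
Step 51: x=[3.6419] v=[-0.9746]
Step 52: x=[3.5948] v=[-0.9424]
Step 53: x=[3.5494] v=[-0.9085]
Step 54: x=[3.5058] v=[-0.8729]
Step 55: x=[3.4640] v=[-0.8356]
Step 56: x=[3.4242] v=[-0.7968]
Step 57: x=[3.3864] v=[-0.7565]
Step 58: x=[3.3507] v=[-0.7147]
Step 59: x=[3.3171] v=[-0.6716]
Step 60: x=[3.2857] v=[-0.6272]
Step 61: x=[3.2566] v=[-0.5817]
Step 62: x=[3.2298] v=[-0.5351]
Step 63: x=[3.2054] v=[-0.4875]
v[0] did not become non-negative within 63 steps; using fallback time=3.1500

Answer: 3.1500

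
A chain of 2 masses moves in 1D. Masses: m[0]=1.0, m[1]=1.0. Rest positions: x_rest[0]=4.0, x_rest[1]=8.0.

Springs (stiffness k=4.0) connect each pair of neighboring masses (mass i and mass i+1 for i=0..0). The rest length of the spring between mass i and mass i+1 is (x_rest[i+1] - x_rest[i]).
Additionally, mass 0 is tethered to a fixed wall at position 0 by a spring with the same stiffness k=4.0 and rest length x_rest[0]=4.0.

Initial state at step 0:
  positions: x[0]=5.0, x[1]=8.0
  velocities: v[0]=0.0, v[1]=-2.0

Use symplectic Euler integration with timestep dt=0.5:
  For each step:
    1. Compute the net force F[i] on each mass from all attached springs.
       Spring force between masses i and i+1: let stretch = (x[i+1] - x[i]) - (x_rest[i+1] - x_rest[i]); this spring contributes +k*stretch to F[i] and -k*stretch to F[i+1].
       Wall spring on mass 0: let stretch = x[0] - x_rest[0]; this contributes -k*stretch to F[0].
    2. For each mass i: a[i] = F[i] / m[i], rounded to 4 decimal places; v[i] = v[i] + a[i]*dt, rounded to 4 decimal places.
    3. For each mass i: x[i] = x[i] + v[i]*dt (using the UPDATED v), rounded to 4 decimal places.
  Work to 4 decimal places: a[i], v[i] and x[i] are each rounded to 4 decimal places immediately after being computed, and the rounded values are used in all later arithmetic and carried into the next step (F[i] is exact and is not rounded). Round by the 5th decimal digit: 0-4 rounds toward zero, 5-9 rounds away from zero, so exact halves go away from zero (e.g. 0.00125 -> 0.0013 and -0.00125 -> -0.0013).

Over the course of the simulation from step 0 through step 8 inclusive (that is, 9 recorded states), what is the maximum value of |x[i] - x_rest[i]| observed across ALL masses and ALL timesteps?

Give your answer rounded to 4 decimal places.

Step 0: x=[5.0000 8.0000] v=[0.0000 -2.0000]
Step 1: x=[3.0000 8.0000] v=[-4.0000 0.0000]
Step 2: x=[3.0000 7.0000] v=[0.0000 -2.0000]
Step 3: x=[4.0000 6.0000] v=[2.0000 -2.0000]
Step 4: x=[3.0000 7.0000] v=[-2.0000 2.0000]
Step 5: x=[3.0000 8.0000] v=[0.0000 2.0000]
Step 6: x=[5.0000 8.0000] v=[4.0000 0.0000]
Step 7: x=[5.0000 9.0000] v=[0.0000 2.0000]
Step 8: x=[4.0000 10.0000] v=[-2.0000 2.0000]
Max displacement = 2.0000

Answer: 2.0000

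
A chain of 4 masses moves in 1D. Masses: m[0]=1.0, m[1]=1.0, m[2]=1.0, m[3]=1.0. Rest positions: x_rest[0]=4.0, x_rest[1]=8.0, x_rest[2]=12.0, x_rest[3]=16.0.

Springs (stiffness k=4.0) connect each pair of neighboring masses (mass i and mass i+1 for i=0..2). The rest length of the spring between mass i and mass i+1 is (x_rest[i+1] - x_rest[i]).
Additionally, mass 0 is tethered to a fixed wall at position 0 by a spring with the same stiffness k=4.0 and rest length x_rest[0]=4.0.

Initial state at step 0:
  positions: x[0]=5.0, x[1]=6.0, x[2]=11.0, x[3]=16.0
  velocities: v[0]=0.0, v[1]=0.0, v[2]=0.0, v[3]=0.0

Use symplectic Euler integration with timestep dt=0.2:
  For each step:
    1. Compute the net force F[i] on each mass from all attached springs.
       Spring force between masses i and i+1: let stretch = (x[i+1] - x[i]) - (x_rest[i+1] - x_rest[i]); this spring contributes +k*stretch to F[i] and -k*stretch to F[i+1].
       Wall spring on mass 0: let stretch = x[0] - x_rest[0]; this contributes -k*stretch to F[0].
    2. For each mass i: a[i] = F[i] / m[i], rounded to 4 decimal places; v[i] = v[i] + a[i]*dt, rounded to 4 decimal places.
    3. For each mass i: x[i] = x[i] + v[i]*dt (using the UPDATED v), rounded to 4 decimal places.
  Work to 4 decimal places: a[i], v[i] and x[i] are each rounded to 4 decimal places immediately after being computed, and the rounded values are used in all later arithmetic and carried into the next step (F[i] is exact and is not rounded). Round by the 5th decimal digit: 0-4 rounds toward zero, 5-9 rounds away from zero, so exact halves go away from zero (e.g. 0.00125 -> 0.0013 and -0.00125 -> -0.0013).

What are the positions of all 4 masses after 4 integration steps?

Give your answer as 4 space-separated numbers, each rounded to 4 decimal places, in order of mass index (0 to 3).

Step 0: x=[5.0000 6.0000 11.0000 16.0000] v=[0.0000 0.0000 0.0000 0.0000]
Step 1: x=[4.3600 6.6400 11.0000 15.8400] v=[-3.2000 3.2000 0.0000 -0.8000]
Step 2: x=[3.3872 7.6128 11.0768 15.5456] v=[-4.8640 4.8640 0.3840 -1.4720]
Step 3: x=[2.5485 8.4637 11.3144 15.1762] v=[-4.1933 4.2547 1.1878 -1.8470]
Step 4: x=[2.2485 8.8243 11.7137 14.8289] v=[-1.4999 1.8031 1.9967 -1.7364]

Answer: 2.2485 8.8243 11.7137 14.8289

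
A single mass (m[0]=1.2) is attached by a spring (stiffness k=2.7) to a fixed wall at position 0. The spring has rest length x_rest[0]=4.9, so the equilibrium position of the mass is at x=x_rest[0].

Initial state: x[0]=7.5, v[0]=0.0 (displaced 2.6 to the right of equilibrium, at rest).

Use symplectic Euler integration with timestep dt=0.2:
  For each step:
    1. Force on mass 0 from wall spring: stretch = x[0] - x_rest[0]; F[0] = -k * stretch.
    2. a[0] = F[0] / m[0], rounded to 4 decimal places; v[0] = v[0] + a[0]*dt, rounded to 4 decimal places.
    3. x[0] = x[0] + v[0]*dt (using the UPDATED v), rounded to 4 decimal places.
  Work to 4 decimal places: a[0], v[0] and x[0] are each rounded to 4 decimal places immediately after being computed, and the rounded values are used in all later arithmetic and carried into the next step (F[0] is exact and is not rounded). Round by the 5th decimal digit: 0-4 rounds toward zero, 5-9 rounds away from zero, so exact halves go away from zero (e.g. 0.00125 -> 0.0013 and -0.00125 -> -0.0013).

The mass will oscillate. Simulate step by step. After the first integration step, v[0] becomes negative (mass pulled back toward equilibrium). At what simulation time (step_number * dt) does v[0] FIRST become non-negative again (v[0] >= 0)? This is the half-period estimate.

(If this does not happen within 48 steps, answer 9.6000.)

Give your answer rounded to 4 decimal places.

Answer: 2.2000

Derivation:
Step 0: x=[7.5000] v=[0.0000]
Step 1: x=[7.2660] v=[-1.1700]
Step 2: x=[6.8191] v=[-2.2347]
Step 3: x=[6.1994] v=[-3.0983]
Step 4: x=[5.4628] v=[-3.6830]
Step 5: x=[4.6755] v=[-3.9363]
Step 6: x=[3.9084] v=[-3.8353]
Step 7: x=[3.2306] v=[-3.3891]
Step 8: x=[2.7030] v=[-2.6379]
Step 9: x=[2.3732] v=[-1.6492]
Step 10: x=[2.2708] v=[-0.5121]
Step 11: x=[2.4050] v=[0.6710]
First v>=0 after going negative at step 11, time=2.2000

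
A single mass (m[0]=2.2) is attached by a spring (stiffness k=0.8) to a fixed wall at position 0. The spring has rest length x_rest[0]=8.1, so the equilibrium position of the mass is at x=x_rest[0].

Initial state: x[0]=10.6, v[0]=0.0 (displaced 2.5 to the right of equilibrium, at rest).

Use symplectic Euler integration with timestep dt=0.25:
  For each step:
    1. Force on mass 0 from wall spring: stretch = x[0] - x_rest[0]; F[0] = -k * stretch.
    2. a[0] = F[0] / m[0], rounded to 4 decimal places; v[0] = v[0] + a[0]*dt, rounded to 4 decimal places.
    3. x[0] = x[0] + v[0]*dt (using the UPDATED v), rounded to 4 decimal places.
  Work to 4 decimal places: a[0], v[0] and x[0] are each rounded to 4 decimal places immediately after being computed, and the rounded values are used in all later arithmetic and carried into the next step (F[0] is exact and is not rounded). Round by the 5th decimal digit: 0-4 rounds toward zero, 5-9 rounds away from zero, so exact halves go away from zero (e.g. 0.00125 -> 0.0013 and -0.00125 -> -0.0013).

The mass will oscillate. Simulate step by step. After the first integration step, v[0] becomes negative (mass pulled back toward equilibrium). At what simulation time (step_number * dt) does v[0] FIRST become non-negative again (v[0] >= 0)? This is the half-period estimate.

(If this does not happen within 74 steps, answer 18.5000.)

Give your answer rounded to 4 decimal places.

Step 0: x=[10.6000] v=[0.0000]
Step 1: x=[10.5432] v=[-0.2273]
Step 2: x=[10.4309] v=[-0.4494]
Step 3: x=[10.2656] v=[-0.6613]
Step 4: x=[10.0511] v=[-0.8582]
Step 5: x=[9.7922] v=[-1.0356]
Step 6: x=[9.4949] v=[-1.1894]
Step 7: x=[9.1659] v=[-1.3162]
Step 8: x=[8.8126] v=[-1.4131]
Step 9: x=[8.4431] v=[-1.4779]
Step 10: x=[8.0658] v=[-1.5091]
Step 11: x=[7.6893] v=[-1.5060]
Step 12: x=[7.3221] v=[-1.4687]
Step 13: x=[6.9726] v=[-1.3980]
Step 14: x=[6.6487] v=[-1.2955]
Step 15: x=[6.3578] v=[-1.1636]
Step 16: x=[6.1065] v=[-1.0052]
Step 17: x=[5.9005] v=[-0.8240]
Step 18: x=[5.7445] v=[-0.6241]
Step 19: x=[5.6420] v=[-0.4100]
Step 20: x=[5.5954] v=[-0.1866]
Step 21: x=[5.6057] v=[0.0411]
First v>=0 after going negative at step 21, time=5.2500

Answer: 5.2500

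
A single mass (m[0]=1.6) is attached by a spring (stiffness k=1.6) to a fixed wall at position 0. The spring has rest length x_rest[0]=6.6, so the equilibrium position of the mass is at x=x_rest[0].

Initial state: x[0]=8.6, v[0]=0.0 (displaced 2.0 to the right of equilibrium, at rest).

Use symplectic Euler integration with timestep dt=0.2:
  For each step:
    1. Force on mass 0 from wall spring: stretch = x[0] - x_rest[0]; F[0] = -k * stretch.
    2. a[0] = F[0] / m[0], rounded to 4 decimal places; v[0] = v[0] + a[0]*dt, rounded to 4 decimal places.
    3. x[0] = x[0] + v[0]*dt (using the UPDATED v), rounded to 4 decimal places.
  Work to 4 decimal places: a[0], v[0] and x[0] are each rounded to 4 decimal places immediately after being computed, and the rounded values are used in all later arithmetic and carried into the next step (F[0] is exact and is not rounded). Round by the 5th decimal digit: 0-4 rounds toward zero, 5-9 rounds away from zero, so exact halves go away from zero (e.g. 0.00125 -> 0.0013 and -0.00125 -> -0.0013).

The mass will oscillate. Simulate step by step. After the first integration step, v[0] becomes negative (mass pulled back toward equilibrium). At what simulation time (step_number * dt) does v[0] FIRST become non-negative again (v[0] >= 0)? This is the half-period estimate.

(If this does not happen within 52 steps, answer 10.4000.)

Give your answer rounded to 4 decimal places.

Answer: 3.2000

Derivation:
Step 0: x=[8.6000] v=[0.0000]
Step 1: x=[8.5200] v=[-0.4000]
Step 2: x=[8.3632] v=[-0.7840]
Step 3: x=[8.1359] v=[-1.1366]
Step 4: x=[7.8471] v=[-1.4438]
Step 5: x=[7.5085] v=[-1.6932]
Step 6: x=[7.1335] v=[-1.8749]
Step 7: x=[6.7372] v=[-1.9816]
Step 8: x=[6.3354] v=[-2.0090]
Step 9: x=[5.9442] v=[-1.9561]
Step 10: x=[5.5792] v=[-1.8249]
Step 11: x=[5.2551] v=[-1.6207]
Step 12: x=[4.9848] v=[-1.3517]
Step 13: x=[4.7791] v=[-1.0287]
Step 14: x=[4.6462] v=[-0.6645]
Step 15: x=[4.5915] v=[-0.2737]
Step 16: x=[4.6171] v=[0.1280]
First v>=0 after going negative at step 16, time=3.2000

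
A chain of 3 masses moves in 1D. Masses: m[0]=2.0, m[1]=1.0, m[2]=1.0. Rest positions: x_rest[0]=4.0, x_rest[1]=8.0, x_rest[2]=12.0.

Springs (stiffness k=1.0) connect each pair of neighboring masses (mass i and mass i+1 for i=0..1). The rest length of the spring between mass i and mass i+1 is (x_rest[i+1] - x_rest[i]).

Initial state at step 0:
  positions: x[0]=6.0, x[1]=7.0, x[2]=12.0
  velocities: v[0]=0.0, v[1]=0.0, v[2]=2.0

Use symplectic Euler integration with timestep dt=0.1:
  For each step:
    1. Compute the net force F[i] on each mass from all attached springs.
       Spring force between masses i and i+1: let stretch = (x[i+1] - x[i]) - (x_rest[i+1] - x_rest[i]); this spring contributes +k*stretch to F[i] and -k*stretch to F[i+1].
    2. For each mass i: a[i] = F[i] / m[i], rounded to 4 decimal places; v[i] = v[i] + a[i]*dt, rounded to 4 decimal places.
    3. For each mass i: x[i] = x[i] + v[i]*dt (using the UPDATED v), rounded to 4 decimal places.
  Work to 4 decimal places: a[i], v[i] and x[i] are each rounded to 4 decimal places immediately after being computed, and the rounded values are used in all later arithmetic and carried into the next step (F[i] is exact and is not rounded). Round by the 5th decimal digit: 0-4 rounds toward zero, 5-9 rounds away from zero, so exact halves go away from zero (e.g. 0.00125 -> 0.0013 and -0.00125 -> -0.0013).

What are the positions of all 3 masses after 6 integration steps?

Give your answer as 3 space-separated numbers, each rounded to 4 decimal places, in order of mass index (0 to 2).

Answer: 5.7043 7.8357 12.9559

Derivation:
Step 0: x=[6.0000 7.0000 12.0000] v=[0.0000 0.0000 2.0000]
Step 1: x=[5.9850 7.0400 12.1900] v=[-0.1500 0.4000 1.9000]
Step 2: x=[5.9553 7.1210 12.3685] v=[-0.2973 0.8095 1.7850]
Step 3: x=[5.9114 7.2428 12.5345] v=[-0.4390 1.2177 1.6603]
Step 4: x=[5.8542 7.4042 12.6876] v=[-0.5724 1.6137 1.5311]
Step 5: x=[5.7847 7.6029 12.8279] v=[-0.6949 1.9870 1.4028]
Step 6: x=[5.7043 7.8357 12.9559] v=[-0.8040 2.3277 1.2803]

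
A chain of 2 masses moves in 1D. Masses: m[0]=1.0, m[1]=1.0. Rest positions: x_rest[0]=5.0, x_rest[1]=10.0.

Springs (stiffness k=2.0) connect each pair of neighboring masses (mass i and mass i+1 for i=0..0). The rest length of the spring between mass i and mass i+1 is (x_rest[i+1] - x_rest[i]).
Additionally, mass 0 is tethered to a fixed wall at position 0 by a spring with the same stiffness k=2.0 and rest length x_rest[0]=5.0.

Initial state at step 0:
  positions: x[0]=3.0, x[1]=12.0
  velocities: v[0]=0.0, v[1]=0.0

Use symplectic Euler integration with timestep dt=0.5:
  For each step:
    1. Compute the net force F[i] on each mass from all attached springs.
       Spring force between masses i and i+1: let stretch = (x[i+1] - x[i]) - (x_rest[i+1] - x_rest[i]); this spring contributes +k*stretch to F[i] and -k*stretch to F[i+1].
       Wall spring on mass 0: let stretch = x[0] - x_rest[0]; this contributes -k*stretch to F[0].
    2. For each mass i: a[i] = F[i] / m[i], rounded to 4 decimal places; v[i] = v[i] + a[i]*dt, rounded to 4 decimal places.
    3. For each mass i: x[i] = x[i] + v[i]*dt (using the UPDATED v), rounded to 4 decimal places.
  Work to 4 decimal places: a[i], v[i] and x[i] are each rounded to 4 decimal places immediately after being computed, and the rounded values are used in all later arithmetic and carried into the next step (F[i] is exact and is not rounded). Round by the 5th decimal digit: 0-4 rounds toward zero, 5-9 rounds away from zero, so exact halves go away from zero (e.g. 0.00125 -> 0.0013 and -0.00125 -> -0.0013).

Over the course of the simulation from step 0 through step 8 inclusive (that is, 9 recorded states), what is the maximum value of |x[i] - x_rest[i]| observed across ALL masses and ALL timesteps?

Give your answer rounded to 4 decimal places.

Answer: 3.0000

Derivation:
Step 0: x=[3.0000 12.0000] v=[0.0000 0.0000]
Step 1: x=[6.0000 10.0000] v=[6.0000 -4.0000]
Step 2: x=[8.0000 8.5000] v=[4.0000 -3.0000]
Step 3: x=[6.2500 9.2500] v=[-3.5000 1.5000]
Step 4: x=[2.8750 11.0000] v=[-6.7500 3.5000]
Step 5: x=[2.1250 11.1875] v=[-1.5000 0.3750]
Step 6: x=[4.8438 9.3438] v=[5.4375 -3.6875]
Step 7: x=[7.3907 7.7501] v=[5.0937 -3.1875]
Step 8: x=[6.4219 8.4767] v=[-1.9376 1.4531]
Max displacement = 3.0000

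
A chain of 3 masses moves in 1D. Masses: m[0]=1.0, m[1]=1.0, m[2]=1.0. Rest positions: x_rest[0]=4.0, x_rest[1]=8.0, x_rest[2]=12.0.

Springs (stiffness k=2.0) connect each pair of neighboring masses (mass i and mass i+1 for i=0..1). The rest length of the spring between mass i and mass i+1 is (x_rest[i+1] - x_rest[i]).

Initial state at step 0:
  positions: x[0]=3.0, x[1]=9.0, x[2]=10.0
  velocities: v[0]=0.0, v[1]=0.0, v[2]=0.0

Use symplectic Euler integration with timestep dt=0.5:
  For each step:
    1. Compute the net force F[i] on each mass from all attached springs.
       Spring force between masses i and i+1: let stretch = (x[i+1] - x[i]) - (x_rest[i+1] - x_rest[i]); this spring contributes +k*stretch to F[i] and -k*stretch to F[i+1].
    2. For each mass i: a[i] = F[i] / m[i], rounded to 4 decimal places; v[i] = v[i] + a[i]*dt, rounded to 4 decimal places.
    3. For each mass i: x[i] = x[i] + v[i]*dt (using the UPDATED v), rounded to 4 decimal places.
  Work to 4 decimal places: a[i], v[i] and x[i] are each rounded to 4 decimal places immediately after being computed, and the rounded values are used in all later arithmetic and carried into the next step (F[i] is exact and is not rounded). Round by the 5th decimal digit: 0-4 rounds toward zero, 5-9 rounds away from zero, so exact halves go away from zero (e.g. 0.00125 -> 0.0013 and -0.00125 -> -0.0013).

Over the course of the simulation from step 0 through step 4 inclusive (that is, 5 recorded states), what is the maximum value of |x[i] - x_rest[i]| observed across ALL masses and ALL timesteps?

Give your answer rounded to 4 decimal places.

Step 0: x=[3.0000 9.0000 10.0000] v=[0.0000 0.0000 0.0000]
Step 1: x=[4.0000 6.5000 11.5000] v=[2.0000 -5.0000 3.0000]
Step 2: x=[4.2500 5.2500 12.5000] v=[0.5000 -2.5000 2.0000]
Step 3: x=[3.0000 7.1250 11.8750] v=[-2.5000 3.7500 -1.2500]
Step 4: x=[1.8125 9.3125 10.8750] v=[-2.3750 4.3750 -2.0000]
Max displacement = 2.7500

Answer: 2.7500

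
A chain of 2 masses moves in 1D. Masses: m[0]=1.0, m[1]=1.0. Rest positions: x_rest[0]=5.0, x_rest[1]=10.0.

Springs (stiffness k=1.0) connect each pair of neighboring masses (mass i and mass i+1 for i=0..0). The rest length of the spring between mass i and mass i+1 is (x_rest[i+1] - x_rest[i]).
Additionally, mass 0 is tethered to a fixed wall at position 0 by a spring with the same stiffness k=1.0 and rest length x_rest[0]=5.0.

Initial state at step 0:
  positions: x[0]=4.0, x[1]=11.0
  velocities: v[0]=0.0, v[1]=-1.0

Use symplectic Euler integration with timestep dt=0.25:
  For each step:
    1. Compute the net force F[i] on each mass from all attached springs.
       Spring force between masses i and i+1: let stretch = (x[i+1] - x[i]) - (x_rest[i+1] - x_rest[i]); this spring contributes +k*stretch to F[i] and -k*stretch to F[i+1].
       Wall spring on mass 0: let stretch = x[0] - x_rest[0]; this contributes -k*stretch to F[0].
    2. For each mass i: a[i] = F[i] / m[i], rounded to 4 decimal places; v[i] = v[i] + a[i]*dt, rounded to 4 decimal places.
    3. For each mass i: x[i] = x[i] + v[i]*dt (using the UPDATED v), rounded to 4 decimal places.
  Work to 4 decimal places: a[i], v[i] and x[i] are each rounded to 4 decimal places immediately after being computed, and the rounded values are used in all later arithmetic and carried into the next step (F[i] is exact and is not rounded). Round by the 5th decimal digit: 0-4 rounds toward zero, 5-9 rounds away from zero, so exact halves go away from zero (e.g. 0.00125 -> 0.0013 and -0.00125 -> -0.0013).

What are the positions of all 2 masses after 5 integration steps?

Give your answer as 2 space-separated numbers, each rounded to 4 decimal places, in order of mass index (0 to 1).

Answer: 5.6002 8.7483

Derivation:
Step 0: x=[4.0000 11.0000] v=[0.0000 -1.0000]
Step 1: x=[4.1875 10.6250] v=[0.7500 -1.5000]
Step 2: x=[4.5156 10.1602] v=[1.3125 -1.8594]
Step 3: x=[4.9143 9.6551] v=[1.5948 -2.0206]
Step 4: x=[5.3022 9.1662] v=[1.5514 -1.9558]
Step 5: x=[5.6002 8.7483] v=[1.1919 -1.6718]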